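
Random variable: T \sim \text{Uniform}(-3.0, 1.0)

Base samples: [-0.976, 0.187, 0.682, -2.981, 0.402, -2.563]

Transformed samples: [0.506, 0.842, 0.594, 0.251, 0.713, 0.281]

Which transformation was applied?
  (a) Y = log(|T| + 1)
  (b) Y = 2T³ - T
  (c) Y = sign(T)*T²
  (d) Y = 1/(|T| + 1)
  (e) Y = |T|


Checking option (d) Y = 1/(|T| + 1):
  T = -0.976 -> Y = 0.506 ✓
  T = 0.187 -> Y = 0.842 ✓
  T = 0.682 -> Y = 0.594 ✓
All samples match this transformation.

(d) 1/(|T| + 1)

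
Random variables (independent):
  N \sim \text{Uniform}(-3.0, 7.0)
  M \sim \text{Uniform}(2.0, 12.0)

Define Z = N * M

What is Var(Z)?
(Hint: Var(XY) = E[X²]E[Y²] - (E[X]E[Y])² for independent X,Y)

Var(XY) = E[X²]E[Y²] - (E[X]E[Y])²
E[N] = 2, Var(N) = 8.3333333
E[M] = 7, Var(M) = 8.3333333
E[N²] = 8.3333333 + 2² = 12.333333
E[M²] = 8.3333333 + 7² = 57.333333
Var(Z) = 12.333333*57.333333 - (2*7)²
= 707.11111 - 196 = 511.11111

511.11111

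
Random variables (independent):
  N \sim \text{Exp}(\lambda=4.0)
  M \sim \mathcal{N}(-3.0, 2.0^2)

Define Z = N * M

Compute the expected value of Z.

For independent RVs: E[XY] = E[X]*E[Y]
E[N] = 0.25
E[M] = -3
E[Z] = 0.25 * (-3) = -0.75

-0.75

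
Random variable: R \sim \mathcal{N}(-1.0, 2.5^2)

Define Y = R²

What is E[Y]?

E[R²] = Var(R) + (E[R])² = 6.25 + 1 = 7.25

7.25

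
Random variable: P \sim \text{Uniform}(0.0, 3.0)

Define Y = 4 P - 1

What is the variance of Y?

For Y = aP + b: Var(Y) = a² * Var(P)
Var(P) = (3 - 0)^2/12 = 0.75
Var(Y) = 4² * 0.75 = 16 * 0.75 = 12

12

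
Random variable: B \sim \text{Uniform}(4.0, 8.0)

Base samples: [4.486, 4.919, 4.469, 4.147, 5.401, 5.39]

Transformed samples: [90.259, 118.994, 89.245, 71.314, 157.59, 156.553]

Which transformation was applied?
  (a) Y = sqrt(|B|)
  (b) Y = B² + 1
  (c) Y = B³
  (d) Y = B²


Checking option (c) Y = B³:
  B = 4.486 -> Y = 90.259 ✓
  B = 4.919 -> Y = 118.994 ✓
  B = 4.469 -> Y = 89.245 ✓
All samples match this transformation.

(c) B³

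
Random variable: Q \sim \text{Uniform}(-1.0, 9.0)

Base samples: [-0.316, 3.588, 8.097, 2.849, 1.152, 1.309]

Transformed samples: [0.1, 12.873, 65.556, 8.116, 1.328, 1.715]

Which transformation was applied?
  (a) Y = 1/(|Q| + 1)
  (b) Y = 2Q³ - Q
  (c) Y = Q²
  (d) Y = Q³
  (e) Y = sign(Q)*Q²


Checking option (c) Y = Q²:
  Q = -0.316 -> Y = 0.1 ✓
  Q = 3.588 -> Y = 12.873 ✓
  Q = 8.097 -> Y = 65.556 ✓
All samples match this transformation.

(c) Q²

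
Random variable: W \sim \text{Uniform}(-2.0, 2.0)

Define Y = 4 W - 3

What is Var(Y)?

For Y = aW + b: Var(Y) = a² * Var(W)
Var(W) = (2 + 2)^2/12 = 1.3333333
Var(Y) = 4² * 1.3333333 = 16 * 1.3333333 = 21.333333

21.333333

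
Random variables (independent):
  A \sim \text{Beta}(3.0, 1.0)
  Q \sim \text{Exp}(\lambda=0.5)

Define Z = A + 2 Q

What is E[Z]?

E[Z] = 1*E[A] + 2*E[Q]
E[A] = 0.75
E[Q] = 2
E[Z] = 1*0.75 + 2*2 = 4.75

4.75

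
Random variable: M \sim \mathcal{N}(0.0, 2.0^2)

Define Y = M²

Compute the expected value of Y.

Using E[X²] = Var(X) + (E[X])²:
E[M] = 0
Var(M) = 2.0^2 = 4
E[M²] = 4 + 0² = 4 + 0 = 4

4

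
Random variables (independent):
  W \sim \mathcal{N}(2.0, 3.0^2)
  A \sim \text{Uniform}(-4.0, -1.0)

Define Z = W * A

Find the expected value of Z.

For independent RVs: E[XY] = E[X]*E[Y]
E[W] = 2
E[A] = -2.5
E[Z] = 2 * (-2.5) = -5

-5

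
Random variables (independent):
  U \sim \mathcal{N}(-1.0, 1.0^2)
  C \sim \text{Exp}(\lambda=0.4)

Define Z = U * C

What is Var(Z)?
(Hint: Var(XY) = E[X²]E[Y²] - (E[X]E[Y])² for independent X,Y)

Var(XY) = E[X²]E[Y²] - (E[X]E[Y])²
E[U] = -1, Var(U) = 1
E[C] = 2.5, Var(C) = 6.25
E[U²] = 1 + (-1)² = 2
E[C²] = 6.25 + 2.5² = 12.5
Var(Z) = 2*12.5 - (-1*2.5)²
= 25 - 6.25 = 18.75

18.75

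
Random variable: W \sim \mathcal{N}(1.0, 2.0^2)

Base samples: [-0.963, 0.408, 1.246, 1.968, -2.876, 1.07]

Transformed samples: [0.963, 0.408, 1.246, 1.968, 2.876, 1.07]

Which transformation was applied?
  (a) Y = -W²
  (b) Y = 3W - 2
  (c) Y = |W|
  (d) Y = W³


Checking option (c) Y = |W|:
  W = -0.963 -> Y = 0.963 ✓
  W = 0.408 -> Y = 0.408 ✓
  W = 1.246 -> Y = 1.246 ✓
All samples match this transformation.

(c) |W|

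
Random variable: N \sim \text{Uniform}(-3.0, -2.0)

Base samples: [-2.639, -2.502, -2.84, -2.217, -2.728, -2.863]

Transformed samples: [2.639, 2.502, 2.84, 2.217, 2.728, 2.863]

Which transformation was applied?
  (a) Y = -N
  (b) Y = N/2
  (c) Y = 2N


Checking option (a) Y = -N:
  N = -2.639 -> Y = 2.639 ✓
  N = -2.502 -> Y = 2.502 ✓
  N = -2.84 -> Y = 2.84 ✓
All samples match this transformation.

(a) -N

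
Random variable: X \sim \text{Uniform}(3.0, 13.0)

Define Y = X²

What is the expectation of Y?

E[X²] = Var(X) + (E[X])² = 8.3333333 + 64 = 72.333333

72.333333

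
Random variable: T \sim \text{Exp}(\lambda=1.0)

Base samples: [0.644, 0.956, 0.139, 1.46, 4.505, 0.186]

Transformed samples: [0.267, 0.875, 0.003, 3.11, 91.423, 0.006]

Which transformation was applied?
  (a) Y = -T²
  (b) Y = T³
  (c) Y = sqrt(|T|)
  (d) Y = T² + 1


Checking option (b) Y = T³:
  T = 0.644 -> Y = 0.267 ✓
  T = 0.956 -> Y = 0.875 ✓
  T = 0.139 -> Y = 0.003 ✓
All samples match this transformation.

(b) T³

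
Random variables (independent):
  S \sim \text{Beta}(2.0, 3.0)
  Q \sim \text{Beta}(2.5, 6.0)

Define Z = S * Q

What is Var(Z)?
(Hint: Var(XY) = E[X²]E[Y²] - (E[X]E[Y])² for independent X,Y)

Var(XY) = E[X²]E[Y²] - (E[X]E[Y])²
E[S] = 0.4, Var(S) = 0.04
E[Q] = 0.29411765, Var(Q) = 0.021853943
E[S²] = 0.04 + 0.4² = 0.2
E[Q²] = 0.021853943 + 0.29411765² = 0.10835913
Var(Z) = 0.2*0.10835913 - (0.4*0.29411765)²
= 0.021671827 - 0.01384083 = 0.0078309962

0.0078309962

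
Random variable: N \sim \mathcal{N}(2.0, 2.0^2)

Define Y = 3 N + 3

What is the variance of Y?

For Y = aN + b: Var(Y) = a² * Var(N)
Var(N) = 2.0^2 = 4
Var(Y) = 3² * 4 = 9 * 4 = 36

36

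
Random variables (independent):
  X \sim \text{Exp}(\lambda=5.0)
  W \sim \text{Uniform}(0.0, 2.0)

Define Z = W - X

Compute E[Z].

E[Z] = -1*E[X] + 1*E[W]
E[X] = 0.2
E[W] = 1
E[Z] = -1*0.2 + 1*1 = 0.8

0.8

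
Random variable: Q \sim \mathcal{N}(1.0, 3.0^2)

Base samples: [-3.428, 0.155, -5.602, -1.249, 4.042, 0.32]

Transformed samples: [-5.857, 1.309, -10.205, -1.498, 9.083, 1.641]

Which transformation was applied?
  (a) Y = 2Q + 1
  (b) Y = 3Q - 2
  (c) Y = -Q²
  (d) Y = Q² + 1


Checking option (a) Y = 2Q + 1:
  Q = -3.428 -> Y = -5.857 ✓
  Q = 0.155 -> Y = 1.309 ✓
  Q = -5.602 -> Y = -10.205 ✓
All samples match this transformation.

(a) 2Q + 1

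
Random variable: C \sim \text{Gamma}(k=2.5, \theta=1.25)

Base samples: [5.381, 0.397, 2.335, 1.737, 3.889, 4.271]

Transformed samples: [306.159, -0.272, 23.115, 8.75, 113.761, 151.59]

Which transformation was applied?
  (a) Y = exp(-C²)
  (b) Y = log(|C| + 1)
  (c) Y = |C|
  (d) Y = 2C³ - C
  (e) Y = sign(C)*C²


Checking option (d) Y = 2C³ - C:
  C = 5.381 -> Y = 306.159 ✓
  C = 0.397 -> Y = -0.272 ✓
  C = 2.335 -> Y = 23.115 ✓
All samples match this transformation.

(d) 2C³ - C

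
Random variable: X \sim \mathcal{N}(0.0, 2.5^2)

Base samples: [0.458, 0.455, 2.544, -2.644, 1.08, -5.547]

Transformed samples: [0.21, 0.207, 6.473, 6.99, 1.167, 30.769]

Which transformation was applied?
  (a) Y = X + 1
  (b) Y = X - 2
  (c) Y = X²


Checking option (c) Y = X²:
  X = 0.458 -> Y = 0.21 ✓
  X = 0.455 -> Y = 0.207 ✓
  X = 2.544 -> Y = 6.473 ✓
All samples match this transformation.

(c) X²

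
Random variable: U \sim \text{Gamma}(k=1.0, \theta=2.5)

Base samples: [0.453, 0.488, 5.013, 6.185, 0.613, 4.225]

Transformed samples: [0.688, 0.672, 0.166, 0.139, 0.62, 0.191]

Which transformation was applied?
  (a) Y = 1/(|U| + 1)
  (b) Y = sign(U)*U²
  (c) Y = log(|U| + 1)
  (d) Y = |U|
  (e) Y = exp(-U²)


Checking option (a) Y = 1/(|U| + 1):
  U = 0.453 -> Y = 0.688 ✓
  U = 0.488 -> Y = 0.672 ✓
  U = 5.013 -> Y = 0.166 ✓
All samples match this transformation.

(a) 1/(|U| + 1)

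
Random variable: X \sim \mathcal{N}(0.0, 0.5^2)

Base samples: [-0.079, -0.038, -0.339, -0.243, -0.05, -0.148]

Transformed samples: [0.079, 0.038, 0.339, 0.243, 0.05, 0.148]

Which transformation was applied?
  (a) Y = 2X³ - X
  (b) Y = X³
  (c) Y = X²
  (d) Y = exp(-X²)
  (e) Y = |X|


Checking option (e) Y = |X|:
  X = -0.079 -> Y = 0.079 ✓
  X = -0.038 -> Y = 0.038 ✓
  X = -0.339 -> Y = 0.339 ✓
All samples match this transformation.

(e) |X|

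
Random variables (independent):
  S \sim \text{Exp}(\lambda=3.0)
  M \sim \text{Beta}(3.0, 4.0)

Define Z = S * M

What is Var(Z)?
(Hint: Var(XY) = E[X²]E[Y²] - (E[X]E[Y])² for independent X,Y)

Var(XY) = E[X²]E[Y²] - (E[X]E[Y])²
E[S] = 0.33333333, Var(S) = 0.11111111
E[M] = 0.42857143, Var(M) = 0.030612245
E[S²] = 0.11111111 + 0.33333333² = 0.22222222
E[M²] = 0.030612245 + 0.42857143² = 0.21428571
Var(Z) = 0.22222222*0.21428571 - (0.33333333*0.42857143)²
= 0.047619048 - 0.020408163 = 0.027210884

0.027210884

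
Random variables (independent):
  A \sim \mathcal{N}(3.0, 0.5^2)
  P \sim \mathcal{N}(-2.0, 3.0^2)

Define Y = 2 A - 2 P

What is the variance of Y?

For independent RVs: Var(aX + bY) = a²Var(X) + b²Var(Y)
Var(A) = 0.25
Var(P) = 9
Var(Y) = 2²*0.25 + (-2)²*9
= 4*0.25 + 4*9 = 37

37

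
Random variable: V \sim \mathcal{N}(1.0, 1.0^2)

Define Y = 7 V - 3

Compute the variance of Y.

For Y = aV + b: Var(Y) = a² * Var(V)
Var(V) = 1.0^2 = 1
Var(Y) = 7² * 1 = 49 * 1 = 49

49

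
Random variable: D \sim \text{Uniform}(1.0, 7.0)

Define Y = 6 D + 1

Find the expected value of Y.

For Y = 6D + 1:
E[Y] = 6 * E[D] + 1
E[D] = (1 + 7)/2 = 4
E[Y] = 6 * 4 + 1 = 25

25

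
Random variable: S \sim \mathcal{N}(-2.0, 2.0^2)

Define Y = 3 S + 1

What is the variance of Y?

For Y = aS + b: Var(Y) = a² * Var(S)
Var(S) = 2.0^2 = 4
Var(Y) = 3² * 4 = 9 * 4 = 36

36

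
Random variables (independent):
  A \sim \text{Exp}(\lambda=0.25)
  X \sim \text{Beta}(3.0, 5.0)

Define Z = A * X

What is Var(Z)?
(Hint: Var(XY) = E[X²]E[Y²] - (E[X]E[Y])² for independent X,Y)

Var(XY) = E[X²]E[Y²] - (E[X]E[Y])²
E[A] = 4, Var(A) = 16
E[X] = 0.375, Var(X) = 0.026041667
E[A²] = 16 + 4² = 32
E[X²] = 0.026041667 + 0.375² = 0.16666667
Var(Z) = 32*0.16666667 - (4*0.375)²
= 5.3333333 - 2.25 = 3.0833333

3.0833333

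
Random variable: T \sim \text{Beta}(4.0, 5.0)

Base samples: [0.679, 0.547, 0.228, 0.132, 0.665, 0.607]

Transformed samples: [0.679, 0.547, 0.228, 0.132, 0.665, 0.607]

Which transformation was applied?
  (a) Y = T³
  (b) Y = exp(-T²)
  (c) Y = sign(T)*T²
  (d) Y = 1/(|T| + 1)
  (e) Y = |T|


Checking option (e) Y = |T|:
  T = 0.679 -> Y = 0.679 ✓
  T = 0.547 -> Y = 0.547 ✓
  T = 0.228 -> Y = 0.228 ✓
All samples match this transformation.

(e) |T|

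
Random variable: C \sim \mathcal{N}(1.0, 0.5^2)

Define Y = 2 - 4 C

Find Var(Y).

For Y = aC + b: Var(Y) = a² * Var(C)
Var(C) = 0.5^2 = 0.25
Var(Y) = (-4)² * 0.25 = 16 * 0.25 = 4

4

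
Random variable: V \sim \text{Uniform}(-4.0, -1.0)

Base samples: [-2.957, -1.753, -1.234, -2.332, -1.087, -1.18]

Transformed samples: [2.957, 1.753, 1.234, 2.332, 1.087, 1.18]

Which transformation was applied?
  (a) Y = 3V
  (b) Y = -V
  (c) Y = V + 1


Checking option (b) Y = -V:
  V = -2.957 -> Y = 2.957 ✓
  V = -1.753 -> Y = 1.753 ✓
  V = -1.234 -> Y = 1.234 ✓
All samples match this transformation.

(b) -V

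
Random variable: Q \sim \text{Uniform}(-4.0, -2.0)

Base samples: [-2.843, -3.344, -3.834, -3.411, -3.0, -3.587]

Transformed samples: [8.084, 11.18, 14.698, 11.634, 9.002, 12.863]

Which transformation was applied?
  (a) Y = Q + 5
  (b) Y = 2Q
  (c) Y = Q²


Checking option (c) Y = Q²:
  Q = -2.843 -> Y = 8.084 ✓
  Q = -3.344 -> Y = 11.18 ✓
  Q = -3.834 -> Y = 14.698 ✓
All samples match this transformation.

(c) Q²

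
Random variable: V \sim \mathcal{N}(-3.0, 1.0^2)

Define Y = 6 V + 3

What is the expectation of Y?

For Y = 6V + 3:
E[Y] = 6 * E[V] + 3
E[V] = -3.0 = -3
E[Y] = 6 * (-3) + 3 = -15

-15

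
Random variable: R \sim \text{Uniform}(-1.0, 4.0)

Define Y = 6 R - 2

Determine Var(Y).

For Y = aR + b: Var(Y) = a² * Var(R)
Var(R) = (4 + 1)^2/12 = 2.0833333
Var(Y) = 6² * 2.0833333 = 36 * 2.0833333 = 75

75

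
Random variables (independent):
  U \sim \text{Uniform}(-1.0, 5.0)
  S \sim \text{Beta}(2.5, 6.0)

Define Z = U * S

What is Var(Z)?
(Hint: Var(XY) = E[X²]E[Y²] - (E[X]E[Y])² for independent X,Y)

Var(XY) = E[X²]E[Y²] - (E[X]E[Y])²
E[U] = 2, Var(U) = 3
E[S] = 0.29411765, Var(S) = 0.021853943
E[U²] = 3 + 2² = 7
E[S²] = 0.021853943 + 0.29411765² = 0.10835913
Var(Z) = 7*0.10835913 - (2*0.29411765)²
= 0.75851393 - 0.34602076 = 0.41249317

0.41249317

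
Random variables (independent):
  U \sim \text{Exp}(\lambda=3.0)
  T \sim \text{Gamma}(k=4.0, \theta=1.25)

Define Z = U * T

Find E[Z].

For independent RVs: E[XY] = E[X]*E[Y]
E[U] = 0.33333333
E[T] = 5
E[Z] = 0.33333333 * 5 = 1.6666667

1.6666667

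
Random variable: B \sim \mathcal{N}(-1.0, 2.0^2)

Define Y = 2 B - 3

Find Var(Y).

For Y = aB + b: Var(Y) = a² * Var(B)
Var(B) = 2.0^2 = 4
Var(Y) = 2² * 4 = 4 * 4 = 16

16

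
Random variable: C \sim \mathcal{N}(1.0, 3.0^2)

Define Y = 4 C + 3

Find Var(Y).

For Y = aC + b: Var(Y) = a² * Var(C)
Var(C) = 3.0^2 = 9
Var(Y) = 4² * 9 = 16 * 9 = 144

144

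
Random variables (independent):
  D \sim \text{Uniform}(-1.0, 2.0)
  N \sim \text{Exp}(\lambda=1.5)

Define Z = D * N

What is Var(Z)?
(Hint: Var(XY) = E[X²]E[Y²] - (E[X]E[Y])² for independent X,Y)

Var(XY) = E[X²]E[Y²] - (E[X]E[Y])²
E[D] = 0.5, Var(D) = 0.75
E[N] = 0.66666667, Var(N) = 0.44444444
E[D²] = 0.75 + 0.5² = 1
E[N²] = 0.44444444 + 0.66666667² = 0.88888889
Var(Z) = 1*0.88888889 - (0.5*0.66666667)²
= 0.88888889 - 0.11111111 = 0.77777778

0.77777778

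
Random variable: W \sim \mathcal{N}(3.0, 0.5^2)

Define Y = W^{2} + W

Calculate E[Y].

E[Y] = 1*E[W²] + 1*E[W]
E[W] = 3
E[W²] = Var(W) + (E[W])² = 0.25 + 9 = 9.25
E[Y] = 1*9.25 + 1*3 = 12.25

12.25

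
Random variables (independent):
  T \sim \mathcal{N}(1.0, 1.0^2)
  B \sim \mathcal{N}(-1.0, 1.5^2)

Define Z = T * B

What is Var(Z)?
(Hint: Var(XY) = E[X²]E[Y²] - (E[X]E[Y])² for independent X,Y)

Var(XY) = E[X²]E[Y²] - (E[X]E[Y])²
E[T] = 1, Var(T) = 1
E[B] = -1, Var(B) = 2.25
E[T²] = 1 + 1² = 2
E[B²] = 2.25 + (-1)² = 3.25
Var(Z) = 2*3.25 - (1*(-1))²
= 6.5 - 1 = 5.5

5.5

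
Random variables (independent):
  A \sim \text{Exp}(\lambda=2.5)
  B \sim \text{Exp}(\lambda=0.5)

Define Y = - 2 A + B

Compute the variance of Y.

For independent RVs: Var(aX + bY) = a²Var(X) + b²Var(Y)
Var(A) = 0.16
Var(B) = 4
Var(Y) = (-2)²*0.16 + 1²*4
= 4*0.16 + 1*4 = 4.64

4.64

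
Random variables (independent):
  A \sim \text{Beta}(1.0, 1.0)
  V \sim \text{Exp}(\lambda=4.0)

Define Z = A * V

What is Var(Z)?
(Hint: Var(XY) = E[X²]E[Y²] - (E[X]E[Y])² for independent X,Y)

Var(XY) = E[X²]E[Y²] - (E[X]E[Y])²
E[A] = 0.5, Var(A) = 0.083333333
E[V] = 0.25, Var(V) = 0.0625
E[A²] = 0.083333333 + 0.5² = 0.33333333
E[V²] = 0.0625 + 0.25² = 0.125
Var(Z) = 0.33333333*0.125 - (0.5*0.25)²
= 0.041666667 - 0.015625 = 0.026041667

0.026041667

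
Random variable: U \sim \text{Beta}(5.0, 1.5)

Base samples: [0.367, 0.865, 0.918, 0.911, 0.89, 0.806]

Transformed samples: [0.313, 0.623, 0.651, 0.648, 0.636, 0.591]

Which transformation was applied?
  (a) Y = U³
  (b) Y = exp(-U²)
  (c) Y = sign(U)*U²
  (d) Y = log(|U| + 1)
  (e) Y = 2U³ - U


Checking option (d) Y = log(|U| + 1):
  U = 0.367 -> Y = 0.313 ✓
  U = 0.865 -> Y = 0.623 ✓
  U = 0.918 -> Y = 0.651 ✓
All samples match this transformation.

(d) log(|U| + 1)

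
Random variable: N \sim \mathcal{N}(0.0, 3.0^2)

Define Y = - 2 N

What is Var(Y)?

For Y = aN + b: Var(Y) = a² * Var(N)
Var(N) = 3.0^2 = 9
Var(Y) = (-2)² * 9 = 4 * 9 = 36

36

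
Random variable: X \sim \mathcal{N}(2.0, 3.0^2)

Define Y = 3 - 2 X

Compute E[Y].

For Y = -2X + 3:
E[Y] = -2 * E[X] + 3
E[X] = 2.0 = 2
E[Y] = -2 * 2 + 3 = -1

-1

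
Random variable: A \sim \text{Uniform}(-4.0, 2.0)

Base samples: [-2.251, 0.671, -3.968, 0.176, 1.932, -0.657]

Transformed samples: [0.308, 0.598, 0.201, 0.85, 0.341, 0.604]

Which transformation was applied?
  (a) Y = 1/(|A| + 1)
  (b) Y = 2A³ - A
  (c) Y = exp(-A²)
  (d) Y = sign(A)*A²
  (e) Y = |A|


Checking option (a) Y = 1/(|A| + 1):
  A = -2.251 -> Y = 0.308 ✓
  A = 0.671 -> Y = 0.598 ✓
  A = -3.968 -> Y = 0.201 ✓
All samples match this transformation.

(a) 1/(|A| + 1)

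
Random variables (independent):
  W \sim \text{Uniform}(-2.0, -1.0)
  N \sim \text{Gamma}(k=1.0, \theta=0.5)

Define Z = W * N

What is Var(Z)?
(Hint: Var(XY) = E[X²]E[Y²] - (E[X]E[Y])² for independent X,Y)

Var(XY) = E[X²]E[Y²] - (E[X]E[Y])²
E[W] = -1.5, Var(W) = 0.083333333
E[N] = 0.5, Var(N) = 0.25
E[W²] = 0.083333333 + (-1.5)² = 2.3333333
E[N²] = 0.25 + 0.5² = 0.5
Var(Z) = 2.3333333*0.5 - (-1.5*0.5)²
= 1.1666667 - 0.5625 = 0.60416667

0.60416667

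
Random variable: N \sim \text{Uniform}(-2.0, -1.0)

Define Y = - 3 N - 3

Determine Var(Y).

For Y = aN + b: Var(Y) = a² * Var(N)
Var(N) = (-1 + 2)^2/12 = 0.083333333
Var(Y) = (-3)² * 0.083333333 = 9 * 0.083333333 = 0.75

0.75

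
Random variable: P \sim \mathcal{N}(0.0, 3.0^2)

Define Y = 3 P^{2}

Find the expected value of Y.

E[Y] = 3*E[P²]
E[P] = 0
E[P²] = Var(P) + (E[P])² = 9 + 0 = 9
E[Y] = 3*9 = 27

27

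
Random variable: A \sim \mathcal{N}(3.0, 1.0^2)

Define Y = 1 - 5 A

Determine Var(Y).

For Y = aA + b: Var(Y) = a² * Var(A)
Var(A) = 1.0^2 = 1
Var(Y) = (-5)² * 1 = 25 * 1 = 25

25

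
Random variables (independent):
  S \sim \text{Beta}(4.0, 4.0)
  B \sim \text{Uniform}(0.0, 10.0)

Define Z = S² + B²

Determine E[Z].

E[Z] = E[S²] + E[B²]
E[S²] = Var(S) + E[S]² = 0.027777778 + 0.25 = 0.27777778
E[B²] = Var(B) + E[B]² = 8.3333333 + 25 = 33.333333
E[Z] = 0.27777778 + 33.333333 = 33.611111

33.611111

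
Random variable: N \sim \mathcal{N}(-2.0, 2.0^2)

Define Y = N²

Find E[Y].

Using E[X²] = Var(X) + (E[X])²:
E[N] = -2
Var(N) = 2.0^2 = 4
E[N²] = 4 + (-2)² = 4 + 4 = 8

8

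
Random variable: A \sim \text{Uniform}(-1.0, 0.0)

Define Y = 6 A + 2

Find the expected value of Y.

For Y = 6A + 2:
E[Y] = 6 * E[A] + 2
E[A] = (-1 + 0)/2 = -0.5
E[Y] = 6 * (-0.5) + 2 = -1

-1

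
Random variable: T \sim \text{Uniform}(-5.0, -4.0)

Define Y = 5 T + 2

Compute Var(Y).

For Y = aT + b: Var(Y) = a² * Var(T)
Var(T) = (-4 + 5)^2/12 = 0.083333333
Var(Y) = 5² * 0.083333333 = 25 * 0.083333333 = 2.0833333

2.0833333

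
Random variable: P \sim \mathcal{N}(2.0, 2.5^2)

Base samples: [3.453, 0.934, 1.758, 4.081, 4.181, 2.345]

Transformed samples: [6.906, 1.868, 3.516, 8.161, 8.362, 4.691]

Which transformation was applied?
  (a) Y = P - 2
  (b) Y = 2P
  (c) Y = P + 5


Checking option (b) Y = 2P:
  P = 3.453 -> Y = 6.906 ✓
  P = 0.934 -> Y = 1.868 ✓
  P = 1.758 -> Y = 3.516 ✓
All samples match this transformation.

(b) 2P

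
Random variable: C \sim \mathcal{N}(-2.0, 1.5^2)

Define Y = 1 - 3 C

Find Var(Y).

For Y = aC + b: Var(Y) = a² * Var(C)
Var(C) = 1.5^2 = 2.25
Var(Y) = (-3)² * 2.25 = 9 * 2.25 = 20.25

20.25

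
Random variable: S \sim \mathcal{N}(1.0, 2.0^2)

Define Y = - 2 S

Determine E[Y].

For Y = -2S:
E[Y] = -2 * E[S]
E[S] = 1.0 = 1
E[Y] = -2 * 1 = -2

-2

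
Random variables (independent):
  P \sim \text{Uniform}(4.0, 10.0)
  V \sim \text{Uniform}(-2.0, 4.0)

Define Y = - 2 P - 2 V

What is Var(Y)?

For independent RVs: Var(aX + bY) = a²Var(X) + b²Var(Y)
Var(P) = 3
Var(V) = 3
Var(Y) = (-2)²*3 + (-2)²*3
= 4*3 + 4*3 = 24

24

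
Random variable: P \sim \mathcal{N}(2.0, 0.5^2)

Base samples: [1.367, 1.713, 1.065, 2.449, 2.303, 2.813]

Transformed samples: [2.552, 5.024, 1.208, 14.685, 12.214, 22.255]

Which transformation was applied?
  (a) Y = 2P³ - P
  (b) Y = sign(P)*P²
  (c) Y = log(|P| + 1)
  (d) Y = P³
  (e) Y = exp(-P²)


Checking option (d) Y = P³:
  P = 1.367 -> Y = 2.552 ✓
  P = 1.713 -> Y = 5.024 ✓
  P = 1.065 -> Y = 1.208 ✓
All samples match this transformation.

(d) P³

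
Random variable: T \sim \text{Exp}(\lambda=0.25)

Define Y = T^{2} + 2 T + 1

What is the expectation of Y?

E[Y] = 1*E[T²] + 2*E[T] + 1
E[T] = 4
E[T²] = Var(T) + (E[T])² = 16 + 16 = 32
E[Y] = 1*32 + 2*4 + 1 = 41

41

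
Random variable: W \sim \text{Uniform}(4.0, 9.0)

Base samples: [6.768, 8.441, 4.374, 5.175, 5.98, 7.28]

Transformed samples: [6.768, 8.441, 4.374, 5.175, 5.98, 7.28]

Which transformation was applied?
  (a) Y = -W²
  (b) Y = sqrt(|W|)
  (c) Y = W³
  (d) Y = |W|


Checking option (d) Y = |W|:
  W = 6.768 -> Y = 6.768 ✓
  W = 8.441 -> Y = 8.441 ✓
  W = 4.374 -> Y = 4.374 ✓
All samples match this transformation.

(d) |W|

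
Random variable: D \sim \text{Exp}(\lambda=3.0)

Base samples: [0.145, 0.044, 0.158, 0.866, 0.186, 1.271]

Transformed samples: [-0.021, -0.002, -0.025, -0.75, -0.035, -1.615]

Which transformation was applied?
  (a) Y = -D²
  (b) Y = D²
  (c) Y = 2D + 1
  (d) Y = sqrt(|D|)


Checking option (a) Y = -D²:
  D = 0.145 -> Y = -0.021 ✓
  D = 0.044 -> Y = -0.002 ✓
  D = 0.158 -> Y = -0.025 ✓
All samples match this transformation.

(a) -D²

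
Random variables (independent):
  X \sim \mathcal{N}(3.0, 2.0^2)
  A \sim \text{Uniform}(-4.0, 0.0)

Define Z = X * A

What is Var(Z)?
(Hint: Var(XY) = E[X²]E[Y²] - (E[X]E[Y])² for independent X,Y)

Var(XY) = E[X²]E[Y²] - (E[X]E[Y])²
E[X] = 3, Var(X) = 4
E[A] = -2, Var(A) = 1.3333333
E[X²] = 4 + 3² = 13
E[A²] = 1.3333333 + (-2)² = 5.3333333
Var(Z) = 13*5.3333333 - (3*(-2))²
= 69.333333 - 36 = 33.333333

33.333333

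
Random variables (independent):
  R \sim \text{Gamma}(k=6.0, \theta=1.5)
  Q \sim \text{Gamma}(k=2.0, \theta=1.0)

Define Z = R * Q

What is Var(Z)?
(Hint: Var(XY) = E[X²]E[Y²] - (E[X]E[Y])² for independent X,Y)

Var(XY) = E[X²]E[Y²] - (E[X]E[Y])²
E[R] = 9, Var(R) = 13.5
E[Q] = 2, Var(Q) = 2
E[R²] = 13.5 + 9² = 94.5
E[Q²] = 2 + 2² = 6
Var(Z) = 94.5*6 - (9*2)²
= 567 - 324 = 243

243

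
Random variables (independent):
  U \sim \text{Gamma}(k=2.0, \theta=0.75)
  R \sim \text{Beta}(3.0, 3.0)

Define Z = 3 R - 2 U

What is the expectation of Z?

E[Z] = -2*E[U] + 3*E[R]
E[U] = 1.5
E[R] = 0.5
E[Z] = -2*1.5 + 3*0.5 = -1.5

-1.5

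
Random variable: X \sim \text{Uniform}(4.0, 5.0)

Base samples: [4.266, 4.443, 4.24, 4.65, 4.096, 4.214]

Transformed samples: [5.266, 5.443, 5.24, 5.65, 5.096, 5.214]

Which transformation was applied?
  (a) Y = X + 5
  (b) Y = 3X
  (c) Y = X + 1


Checking option (c) Y = X + 1:
  X = 4.266 -> Y = 5.266 ✓
  X = 4.443 -> Y = 5.443 ✓
  X = 4.24 -> Y = 5.24 ✓
All samples match this transformation.

(c) X + 1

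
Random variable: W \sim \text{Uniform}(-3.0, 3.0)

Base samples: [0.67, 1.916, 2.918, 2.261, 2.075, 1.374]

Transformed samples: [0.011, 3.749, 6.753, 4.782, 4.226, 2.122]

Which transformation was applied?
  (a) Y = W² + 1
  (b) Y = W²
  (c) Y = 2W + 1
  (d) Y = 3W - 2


Checking option (d) Y = 3W - 2:
  W = 0.67 -> Y = 0.011 ✓
  W = 1.916 -> Y = 3.749 ✓
  W = 2.918 -> Y = 6.753 ✓
All samples match this transformation.

(d) 3W - 2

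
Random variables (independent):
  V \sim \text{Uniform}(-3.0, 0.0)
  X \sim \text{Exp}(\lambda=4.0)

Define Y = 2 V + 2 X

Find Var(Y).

For independent RVs: Var(aX + bY) = a²Var(X) + b²Var(Y)
Var(V) = 0.75
Var(X) = 0.0625
Var(Y) = 2²*0.75 + 2²*0.0625
= 4*0.75 + 4*0.0625 = 3.25

3.25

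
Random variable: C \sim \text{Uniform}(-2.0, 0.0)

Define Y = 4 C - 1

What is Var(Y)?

For Y = aC + b: Var(Y) = a² * Var(C)
Var(C) = (0 + 2)^2/12 = 0.33333333
Var(Y) = 4² * 0.33333333 = 16 * 0.33333333 = 5.3333333

5.3333333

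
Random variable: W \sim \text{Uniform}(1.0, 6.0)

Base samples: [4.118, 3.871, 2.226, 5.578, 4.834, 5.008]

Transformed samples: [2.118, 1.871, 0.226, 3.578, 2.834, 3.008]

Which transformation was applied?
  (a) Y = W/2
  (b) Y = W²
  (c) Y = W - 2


Checking option (c) Y = W - 2:
  W = 4.118 -> Y = 2.118 ✓
  W = 3.871 -> Y = 1.871 ✓
  W = 2.226 -> Y = 0.226 ✓
All samples match this transformation.

(c) W - 2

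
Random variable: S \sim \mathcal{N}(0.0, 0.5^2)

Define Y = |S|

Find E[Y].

For X ~ N(0, 0.5²), E[|X|] = sigma * sqrt(2/pi)
= 0.5 * sqrt(2/pi) = 0.39894228

0.39894228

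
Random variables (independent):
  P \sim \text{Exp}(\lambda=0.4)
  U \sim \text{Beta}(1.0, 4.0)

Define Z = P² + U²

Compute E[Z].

E[Z] = E[P²] + E[U²]
E[P²] = Var(P) + E[P]² = 6.25 + 6.25 = 12.5
E[U²] = Var(U) + E[U]² = 0.026666667 + 0.04 = 0.066666667
E[Z] = 12.5 + 0.066666667 = 12.566667

12.566667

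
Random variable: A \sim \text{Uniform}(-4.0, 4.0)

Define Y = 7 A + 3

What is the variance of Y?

For Y = aA + b: Var(Y) = a² * Var(A)
Var(A) = (4 + 4)^2/12 = 5.3333333
Var(Y) = 7² * 5.3333333 = 49 * 5.3333333 = 261.33333

261.33333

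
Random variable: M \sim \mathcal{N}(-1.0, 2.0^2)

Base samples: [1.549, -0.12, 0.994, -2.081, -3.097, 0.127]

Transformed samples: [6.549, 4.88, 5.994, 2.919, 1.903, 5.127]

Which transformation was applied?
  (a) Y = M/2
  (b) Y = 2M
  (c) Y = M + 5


Checking option (c) Y = M + 5:
  M = 1.549 -> Y = 6.549 ✓
  M = -0.12 -> Y = 4.88 ✓
  M = 0.994 -> Y = 5.994 ✓
All samples match this transformation.

(c) M + 5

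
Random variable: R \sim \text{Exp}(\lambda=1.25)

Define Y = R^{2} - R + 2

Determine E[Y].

E[Y] = 1*E[R²] - 1*E[R] + 2
E[R] = 0.8
E[R²] = Var(R) + (E[R])² = 0.64 + 0.64 = 1.28
E[Y] = 1*1.28 - 1*0.8 + 2 = 2.48

2.48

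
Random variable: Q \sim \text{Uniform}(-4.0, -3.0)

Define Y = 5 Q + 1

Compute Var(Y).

For Y = aQ + b: Var(Y) = a² * Var(Q)
Var(Q) = (-3 + 4)^2/12 = 0.083333333
Var(Y) = 5² * 0.083333333 = 25 * 0.083333333 = 2.0833333

2.0833333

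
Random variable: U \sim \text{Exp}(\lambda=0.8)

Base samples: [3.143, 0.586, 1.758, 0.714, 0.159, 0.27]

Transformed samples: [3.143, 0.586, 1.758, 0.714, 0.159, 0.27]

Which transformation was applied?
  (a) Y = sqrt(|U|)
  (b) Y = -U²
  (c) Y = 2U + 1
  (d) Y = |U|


Checking option (d) Y = |U|:
  U = 3.143 -> Y = 3.143 ✓
  U = 0.586 -> Y = 0.586 ✓
  U = 1.758 -> Y = 1.758 ✓
All samples match this transformation.

(d) |U|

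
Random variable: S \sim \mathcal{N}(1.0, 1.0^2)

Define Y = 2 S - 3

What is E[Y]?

For Y = 2S - 3:
E[Y] = 2 * E[S] - 3
E[S] = 1.0 = 1
E[Y] = 2 * 1 - 3 = -1

-1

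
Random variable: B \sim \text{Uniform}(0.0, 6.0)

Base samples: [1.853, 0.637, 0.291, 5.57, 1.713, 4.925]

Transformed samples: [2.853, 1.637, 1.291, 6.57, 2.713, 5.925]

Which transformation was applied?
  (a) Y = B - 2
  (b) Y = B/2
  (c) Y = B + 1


Checking option (c) Y = B + 1:
  B = 1.853 -> Y = 2.853 ✓
  B = 0.637 -> Y = 1.637 ✓
  B = 0.291 -> Y = 1.291 ✓
All samples match this transformation.

(c) B + 1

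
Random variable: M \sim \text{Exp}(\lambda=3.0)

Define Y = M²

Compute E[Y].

Using E[X²] = Var(X) + (E[X])²:
E[M] = 0.33333333
Var(M) = 1/3.0^2 = 0.11111111
E[M²] = 0.11111111 + 0.33333333² = 0.11111111 + 0.11111111 = 0.22222222

0.22222222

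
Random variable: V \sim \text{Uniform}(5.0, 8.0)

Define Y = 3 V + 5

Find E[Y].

For Y = 3V + 5:
E[Y] = 3 * E[V] + 5
E[V] = (5 + 8)/2 = 6.5
E[Y] = 3 * 6.5 + 5 = 24.5

24.5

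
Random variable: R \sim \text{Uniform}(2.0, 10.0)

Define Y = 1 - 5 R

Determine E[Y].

For Y = -5R + 1:
E[Y] = -5 * E[R] + 1
E[R] = (2 + 10)/2 = 6
E[Y] = -5 * 6 + 1 = -29

-29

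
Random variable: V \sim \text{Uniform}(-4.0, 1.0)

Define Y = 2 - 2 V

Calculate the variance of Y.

For Y = aV + b: Var(Y) = a² * Var(V)
Var(V) = (1 + 4)^2/12 = 2.0833333
Var(Y) = (-2)² * 2.0833333 = 4 * 2.0833333 = 8.3333333

8.3333333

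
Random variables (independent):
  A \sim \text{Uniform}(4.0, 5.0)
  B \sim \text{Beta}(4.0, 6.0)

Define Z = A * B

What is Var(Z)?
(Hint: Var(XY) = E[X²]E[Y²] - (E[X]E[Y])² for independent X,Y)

Var(XY) = E[X²]E[Y²] - (E[X]E[Y])²
E[A] = 4.5, Var(A) = 0.083333333
E[B] = 0.4, Var(B) = 0.021818182
E[A²] = 0.083333333 + 4.5² = 20.333333
E[B²] = 0.021818182 + 0.4² = 0.18181818
Var(Z) = 20.333333*0.18181818 - (4.5*0.4)²
= 3.6969697 - 3.24 = 0.4569697

0.4569697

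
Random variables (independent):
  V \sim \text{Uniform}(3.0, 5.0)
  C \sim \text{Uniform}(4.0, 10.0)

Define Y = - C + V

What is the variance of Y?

For independent RVs: Var(aX + bY) = a²Var(X) + b²Var(Y)
Var(V) = 0.33333333
Var(C) = 3
Var(Y) = 1²*0.33333333 + (-1)²*3
= 1*0.33333333 + 1*3 = 3.3333333

3.3333333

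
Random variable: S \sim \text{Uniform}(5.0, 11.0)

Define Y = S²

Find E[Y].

E[S²] = Var(S) + (E[S])² = 3 + 64 = 67

67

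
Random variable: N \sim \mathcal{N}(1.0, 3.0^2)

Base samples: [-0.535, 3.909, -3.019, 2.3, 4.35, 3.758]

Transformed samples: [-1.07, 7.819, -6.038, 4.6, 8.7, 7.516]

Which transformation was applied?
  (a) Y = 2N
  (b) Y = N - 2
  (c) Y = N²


Checking option (a) Y = 2N:
  N = -0.535 -> Y = -1.07 ✓
  N = 3.909 -> Y = 7.819 ✓
  N = -3.019 -> Y = -6.038 ✓
All samples match this transformation.

(a) 2N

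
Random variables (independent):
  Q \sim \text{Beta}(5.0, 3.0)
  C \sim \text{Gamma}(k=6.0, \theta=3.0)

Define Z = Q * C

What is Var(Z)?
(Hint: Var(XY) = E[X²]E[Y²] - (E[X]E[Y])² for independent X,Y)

Var(XY) = E[X²]E[Y²] - (E[X]E[Y])²
E[Q] = 0.625, Var(Q) = 0.026041667
E[C] = 18, Var(C) = 54
E[Q²] = 0.026041667 + 0.625² = 0.41666667
E[C²] = 54 + 18² = 378
Var(Z) = 0.41666667*378 - (0.625*18)²
= 157.5 - 126.5625 = 30.9375

30.9375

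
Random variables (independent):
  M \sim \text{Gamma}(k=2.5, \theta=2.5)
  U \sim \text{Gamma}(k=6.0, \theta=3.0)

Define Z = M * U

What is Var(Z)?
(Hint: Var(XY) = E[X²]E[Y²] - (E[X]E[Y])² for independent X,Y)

Var(XY) = E[X²]E[Y²] - (E[X]E[Y])²
E[M] = 6.25, Var(M) = 15.625
E[U] = 18, Var(U) = 54
E[M²] = 15.625 + 6.25² = 54.6875
E[U²] = 54 + 18² = 378
Var(Z) = 54.6875*378 - (6.25*18)²
= 20671.875 - 12656.25 = 8015.625

8015.625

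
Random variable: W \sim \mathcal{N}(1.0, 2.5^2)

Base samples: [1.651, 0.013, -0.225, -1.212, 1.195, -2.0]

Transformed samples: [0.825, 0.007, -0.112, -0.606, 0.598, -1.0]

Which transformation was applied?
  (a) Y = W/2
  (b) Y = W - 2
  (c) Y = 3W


Checking option (a) Y = W/2:
  W = 1.651 -> Y = 0.825 ✓
  W = 0.013 -> Y = 0.007 ✓
  W = -0.225 -> Y = -0.112 ✓
All samples match this transformation.

(a) W/2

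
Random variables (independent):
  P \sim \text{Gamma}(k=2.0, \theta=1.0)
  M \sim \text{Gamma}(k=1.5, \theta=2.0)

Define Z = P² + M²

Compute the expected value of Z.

E[Z] = E[P²] + E[M²]
E[P²] = Var(P) + E[P]² = 2 + 4 = 6
E[M²] = Var(M) + E[M]² = 6 + 9 = 15
E[Z] = 6 + 15 = 21

21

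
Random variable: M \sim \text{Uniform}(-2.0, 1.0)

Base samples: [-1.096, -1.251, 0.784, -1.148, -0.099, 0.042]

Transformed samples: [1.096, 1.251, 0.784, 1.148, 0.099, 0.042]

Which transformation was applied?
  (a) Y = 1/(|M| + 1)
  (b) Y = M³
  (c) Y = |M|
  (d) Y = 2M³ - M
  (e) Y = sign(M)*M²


Checking option (c) Y = |M|:
  M = -1.096 -> Y = 1.096 ✓
  M = -1.251 -> Y = 1.251 ✓
  M = 0.784 -> Y = 0.784 ✓
All samples match this transformation.

(c) |M|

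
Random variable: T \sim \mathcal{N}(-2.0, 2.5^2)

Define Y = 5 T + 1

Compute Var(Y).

For Y = aT + b: Var(Y) = a² * Var(T)
Var(T) = 2.5^2 = 6.25
Var(Y) = 5² * 6.25 = 25 * 6.25 = 156.25

156.25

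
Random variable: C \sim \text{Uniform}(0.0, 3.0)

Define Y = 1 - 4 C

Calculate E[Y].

For Y = -4C + 1:
E[Y] = -4 * E[C] + 1
E[C] = (0 + 3)/2 = 1.5
E[Y] = -4 * 1.5 + 1 = -5

-5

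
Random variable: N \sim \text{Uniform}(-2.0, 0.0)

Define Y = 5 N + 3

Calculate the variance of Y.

For Y = aN + b: Var(Y) = a² * Var(N)
Var(N) = (0 + 2)^2/12 = 0.33333333
Var(Y) = 5² * 0.33333333 = 25 * 0.33333333 = 8.3333333

8.3333333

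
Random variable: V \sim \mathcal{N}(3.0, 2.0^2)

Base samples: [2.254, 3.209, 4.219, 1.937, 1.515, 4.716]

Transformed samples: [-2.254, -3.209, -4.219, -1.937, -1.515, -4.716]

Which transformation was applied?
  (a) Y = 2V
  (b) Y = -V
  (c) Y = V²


Checking option (b) Y = -V:
  V = 2.254 -> Y = -2.254 ✓
  V = 3.209 -> Y = -3.209 ✓
  V = 4.219 -> Y = -4.219 ✓
All samples match this transformation.

(b) -V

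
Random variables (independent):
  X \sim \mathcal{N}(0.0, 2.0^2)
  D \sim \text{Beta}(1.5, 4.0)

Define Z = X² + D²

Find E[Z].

E[Z] = E[X²] + E[D²]
E[X²] = Var(X) + E[X]² = 4 + 0 = 4
E[D²] = Var(D) + E[D]² = 0.03051494 + 0.074380165 = 0.1048951
E[Z] = 4 + 0.1048951 = 4.1048951

4.1048951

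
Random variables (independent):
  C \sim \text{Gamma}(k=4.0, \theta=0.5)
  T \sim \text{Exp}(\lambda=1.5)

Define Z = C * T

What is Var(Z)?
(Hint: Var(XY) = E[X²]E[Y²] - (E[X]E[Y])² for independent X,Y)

Var(XY) = E[X²]E[Y²] - (E[X]E[Y])²
E[C] = 2, Var(C) = 1
E[T] = 0.66666667, Var(T) = 0.44444444
E[C²] = 1 + 2² = 5
E[T²] = 0.44444444 + 0.66666667² = 0.88888889
Var(Z) = 5*0.88888889 - (2*0.66666667)²
= 4.4444444 - 1.7777778 = 2.6666667

2.6666667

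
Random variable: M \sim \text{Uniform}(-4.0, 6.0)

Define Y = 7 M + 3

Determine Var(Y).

For Y = aM + b: Var(Y) = a² * Var(M)
Var(M) = (6 + 4)^2/12 = 8.3333333
Var(Y) = 7² * 8.3333333 = 49 * 8.3333333 = 408.33333

408.33333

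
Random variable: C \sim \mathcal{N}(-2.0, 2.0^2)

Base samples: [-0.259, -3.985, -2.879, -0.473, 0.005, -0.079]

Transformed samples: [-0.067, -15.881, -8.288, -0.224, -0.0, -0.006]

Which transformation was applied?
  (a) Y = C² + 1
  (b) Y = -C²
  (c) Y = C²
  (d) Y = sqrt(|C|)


Checking option (b) Y = -C²:
  C = -0.259 -> Y = -0.067 ✓
  C = -3.985 -> Y = -15.881 ✓
  C = -2.879 -> Y = -8.288 ✓
All samples match this transformation.

(b) -C²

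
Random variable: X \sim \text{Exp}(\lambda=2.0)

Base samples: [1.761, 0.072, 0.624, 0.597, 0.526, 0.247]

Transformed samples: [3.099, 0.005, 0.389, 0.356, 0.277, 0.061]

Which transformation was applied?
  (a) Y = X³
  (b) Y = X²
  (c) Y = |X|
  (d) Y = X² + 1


Checking option (b) Y = X²:
  X = 1.761 -> Y = 3.099 ✓
  X = 0.072 -> Y = 0.005 ✓
  X = 0.624 -> Y = 0.389 ✓
All samples match this transformation.

(b) X²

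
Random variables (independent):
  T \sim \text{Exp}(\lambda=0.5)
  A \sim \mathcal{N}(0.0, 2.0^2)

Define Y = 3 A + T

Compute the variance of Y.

For independent RVs: Var(aX + bY) = a²Var(X) + b²Var(Y)
Var(T) = 4
Var(A) = 4
Var(Y) = 1²*4 + 3²*4
= 1*4 + 9*4 = 40

40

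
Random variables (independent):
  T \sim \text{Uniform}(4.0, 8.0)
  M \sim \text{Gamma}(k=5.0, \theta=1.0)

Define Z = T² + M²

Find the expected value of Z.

E[Z] = E[T²] + E[M²]
E[T²] = Var(T) + E[T]² = 1.3333333 + 36 = 37.333333
E[M²] = Var(M) + E[M]² = 5 + 25 = 30
E[Z] = 37.333333 + 30 = 67.333333

67.333333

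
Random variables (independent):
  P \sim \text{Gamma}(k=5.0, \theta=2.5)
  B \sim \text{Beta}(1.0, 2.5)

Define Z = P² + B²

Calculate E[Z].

E[Z] = E[P²] + E[B²]
E[P²] = Var(P) + E[P]² = 31.25 + 156.25 = 187.5
E[B²] = Var(B) + E[B]² = 0.045351474 + 0.081632653 = 0.12698413
E[Z] = 187.5 + 0.12698413 = 187.62698

187.62698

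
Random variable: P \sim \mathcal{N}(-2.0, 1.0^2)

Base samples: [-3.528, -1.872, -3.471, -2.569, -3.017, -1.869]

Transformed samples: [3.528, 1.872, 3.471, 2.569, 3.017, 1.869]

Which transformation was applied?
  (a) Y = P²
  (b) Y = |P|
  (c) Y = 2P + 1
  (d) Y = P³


Checking option (b) Y = |P|:
  P = -3.528 -> Y = 3.528 ✓
  P = -1.872 -> Y = 1.872 ✓
  P = -3.471 -> Y = 3.471 ✓
All samples match this transformation.

(b) |P|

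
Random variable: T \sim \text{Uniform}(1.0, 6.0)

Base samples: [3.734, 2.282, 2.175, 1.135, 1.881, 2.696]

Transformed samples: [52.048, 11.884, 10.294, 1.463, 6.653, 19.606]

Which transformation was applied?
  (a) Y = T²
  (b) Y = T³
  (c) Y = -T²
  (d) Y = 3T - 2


Checking option (b) Y = T³:
  T = 3.734 -> Y = 52.048 ✓
  T = 2.282 -> Y = 11.884 ✓
  T = 2.175 -> Y = 10.294 ✓
All samples match this transformation.

(b) T³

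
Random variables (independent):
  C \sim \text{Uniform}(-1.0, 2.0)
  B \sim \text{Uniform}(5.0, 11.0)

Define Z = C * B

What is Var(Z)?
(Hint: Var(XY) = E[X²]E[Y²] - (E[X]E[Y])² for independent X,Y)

Var(XY) = E[X²]E[Y²] - (E[X]E[Y])²
E[C] = 0.5, Var(C) = 0.75
E[B] = 8, Var(B) = 3
E[C²] = 0.75 + 0.5² = 1
E[B²] = 3 + 8² = 67
Var(Z) = 1*67 - (0.5*8)²
= 67 - 16 = 51

51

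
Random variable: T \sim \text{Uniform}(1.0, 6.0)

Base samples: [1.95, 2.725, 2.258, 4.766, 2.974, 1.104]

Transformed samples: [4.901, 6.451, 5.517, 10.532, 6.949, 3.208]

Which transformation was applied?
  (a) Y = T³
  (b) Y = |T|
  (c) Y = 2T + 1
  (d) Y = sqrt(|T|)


Checking option (c) Y = 2T + 1:
  T = 1.95 -> Y = 4.901 ✓
  T = 2.725 -> Y = 6.451 ✓
  T = 2.258 -> Y = 5.517 ✓
All samples match this transformation.

(c) 2T + 1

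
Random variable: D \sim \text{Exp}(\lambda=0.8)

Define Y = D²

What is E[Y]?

E[D²] = Var(D) + (E[D])² = 1.5625 + 1.5625 = 3.125

3.125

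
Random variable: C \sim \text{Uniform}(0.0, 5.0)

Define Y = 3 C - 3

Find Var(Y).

For Y = aC + b: Var(Y) = a² * Var(C)
Var(C) = (5 - 0)^2/12 = 2.0833333
Var(Y) = 3² * 2.0833333 = 9 * 2.0833333 = 18.75

18.75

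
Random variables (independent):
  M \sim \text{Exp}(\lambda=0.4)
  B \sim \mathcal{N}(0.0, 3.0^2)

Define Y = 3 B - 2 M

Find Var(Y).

For independent RVs: Var(aX + bY) = a²Var(X) + b²Var(Y)
Var(M) = 6.25
Var(B) = 9
Var(Y) = (-2)²*6.25 + 3²*9
= 4*6.25 + 9*9 = 106

106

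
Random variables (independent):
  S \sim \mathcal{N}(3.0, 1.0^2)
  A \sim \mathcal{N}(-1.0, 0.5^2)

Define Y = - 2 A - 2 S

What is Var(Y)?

For independent RVs: Var(aX + bY) = a²Var(X) + b²Var(Y)
Var(S) = 1
Var(A) = 0.25
Var(Y) = (-2)²*1 + (-2)²*0.25
= 4*1 + 4*0.25 = 5

5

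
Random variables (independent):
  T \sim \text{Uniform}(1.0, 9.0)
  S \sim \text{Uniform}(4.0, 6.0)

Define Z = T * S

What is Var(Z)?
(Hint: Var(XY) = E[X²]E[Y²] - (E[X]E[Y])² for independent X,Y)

Var(XY) = E[X²]E[Y²] - (E[X]E[Y])²
E[T] = 5, Var(T) = 5.3333333
E[S] = 5, Var(S) = 0.33333333
E[T²] = 5.3333333 + 5² = 30.333333
E[S²] = 0.33333333 + 5² = 25.333333
Var(Z) = 30.333333*25.333333 - (5*5)²
= 768.44444 - 625 = 143.44444

143.44444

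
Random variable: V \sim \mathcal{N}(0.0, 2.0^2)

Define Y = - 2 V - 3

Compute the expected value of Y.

For Y = -2V - 3:
E[Y] = -2 * E[V] - 3
E[V] = 0.0 = 0
E[Y] = -2 * 0 - 3 = -3

-3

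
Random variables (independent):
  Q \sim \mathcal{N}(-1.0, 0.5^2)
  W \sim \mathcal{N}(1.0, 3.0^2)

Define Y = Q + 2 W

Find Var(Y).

For independent RVs: Var(aX + bY) = a²Var(X) + b²Var(Y)
Var(Q) = 0.25
Var(W) = 9
Var(Y) = 1²*0.25 + 2²*9
= 1*0.25 + 4*9 = 36.25

36.25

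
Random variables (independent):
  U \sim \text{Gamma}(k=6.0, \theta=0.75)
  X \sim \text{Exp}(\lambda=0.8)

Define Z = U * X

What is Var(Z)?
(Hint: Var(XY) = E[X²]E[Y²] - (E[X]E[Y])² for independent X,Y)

Var(XY) = E[X²]E[Y²] - (E[X]E[Y])²
E[U] = 4.5, Var(U) = 3.375
E[X] = 1.25, Var(X) = 1.5625
E[U²] = 3.375 + 4.5² = 23.625
E[X²] = 1.5625 + 1.25² = 3.125
Var(Z) = 23.625*3.125 - (4.5*1.25)²
= 73.828125 - 31.640625 = 42.1875

42.1875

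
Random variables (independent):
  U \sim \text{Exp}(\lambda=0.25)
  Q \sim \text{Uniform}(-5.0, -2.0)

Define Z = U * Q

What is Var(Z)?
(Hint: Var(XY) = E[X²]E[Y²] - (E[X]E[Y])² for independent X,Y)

Var(XY) = E[X²]E[Y²] - (E[X]E[Y])²
E[U] = 4, Var(U) = 16
E[Q] = -3.5, Var(Q) = 0.75
E[U²] = 16 + 4² = 32
E[Q²] = 0.75 + (-3.5)² = 13
Var(Z) = 32*13 - (4*(-3.5))²
= 416 - 196 = 220

220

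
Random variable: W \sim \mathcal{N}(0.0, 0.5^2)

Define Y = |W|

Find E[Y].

For X ~ N(0, 0.5²), E[|X|] = sigma * sqrt(2/pi)
= 0.5 * sqrt(2/pi) = 0.39894228

0.39894228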